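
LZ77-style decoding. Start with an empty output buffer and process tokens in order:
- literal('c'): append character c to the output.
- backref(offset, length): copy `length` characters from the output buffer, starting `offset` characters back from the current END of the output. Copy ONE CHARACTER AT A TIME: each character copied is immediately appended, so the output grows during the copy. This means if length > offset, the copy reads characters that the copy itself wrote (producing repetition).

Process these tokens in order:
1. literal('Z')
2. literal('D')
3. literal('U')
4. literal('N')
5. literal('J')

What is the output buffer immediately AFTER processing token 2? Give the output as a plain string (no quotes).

Answer: ZD

Derivation:
Token 1: literal('Z'). Output: "Z"
Token 2: literal('D'). Output: "ZD"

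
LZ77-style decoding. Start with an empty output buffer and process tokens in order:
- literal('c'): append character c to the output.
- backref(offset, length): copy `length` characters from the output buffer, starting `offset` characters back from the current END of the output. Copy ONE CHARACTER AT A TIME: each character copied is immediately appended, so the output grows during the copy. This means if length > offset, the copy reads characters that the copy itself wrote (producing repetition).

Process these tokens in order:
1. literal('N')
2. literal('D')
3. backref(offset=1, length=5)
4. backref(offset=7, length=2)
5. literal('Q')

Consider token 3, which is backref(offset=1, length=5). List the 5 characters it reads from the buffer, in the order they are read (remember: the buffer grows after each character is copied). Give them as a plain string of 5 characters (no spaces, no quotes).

Answer: DDDDD

Derivation:
Token 1: literal('N'). Output: "N"
Token 2: literal('D'). Output: "ND"
Token 3: backref(off=1, len=5). Buffer before: "ND" (len 2)
  byte 1: read out[1]='D', append. Buffer now: "NDD"
  byte 2: read out[2]='D', append. Buffer now: "NDDD"
  byte 3: read out[3]='D', append. Buffer now: "NDDDD"
  byte 4: read out[4]='D', append. Buffer now: "NDDDDD"
  byte 5: read out[5]='D', append. Buffer now: "NDDDDDD"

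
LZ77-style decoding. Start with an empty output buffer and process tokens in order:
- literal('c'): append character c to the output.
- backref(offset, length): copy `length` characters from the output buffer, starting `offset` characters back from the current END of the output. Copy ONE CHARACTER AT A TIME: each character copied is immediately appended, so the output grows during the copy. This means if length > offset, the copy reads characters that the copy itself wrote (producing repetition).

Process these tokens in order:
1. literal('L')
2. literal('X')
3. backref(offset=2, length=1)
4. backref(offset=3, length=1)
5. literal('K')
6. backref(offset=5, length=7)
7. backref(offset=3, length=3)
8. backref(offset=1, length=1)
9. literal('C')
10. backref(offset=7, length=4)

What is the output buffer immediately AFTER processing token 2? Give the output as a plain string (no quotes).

Answer: LX

Derivation:
Token 1: literal('L'). Output: "L"
Token 2: literal('X'). Output: "LX"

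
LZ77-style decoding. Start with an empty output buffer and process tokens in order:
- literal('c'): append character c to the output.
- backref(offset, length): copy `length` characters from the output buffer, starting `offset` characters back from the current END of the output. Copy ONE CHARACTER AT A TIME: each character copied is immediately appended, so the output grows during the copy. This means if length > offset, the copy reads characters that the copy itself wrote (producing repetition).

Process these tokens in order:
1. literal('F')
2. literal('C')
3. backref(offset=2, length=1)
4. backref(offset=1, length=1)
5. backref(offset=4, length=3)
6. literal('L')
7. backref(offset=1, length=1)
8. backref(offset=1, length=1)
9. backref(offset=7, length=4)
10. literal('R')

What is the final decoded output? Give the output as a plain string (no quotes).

Token 1: literal('F'). Output: "F"
Token 2: literal('C'). Output: "FC"
Token 3: backref(off=2, len=1). Copied 'F' from pos 0. Output: "FCF"
Token 4: backref(off=1, len=1). Copied 'F' from pos 2. Output: "FCFF"
Token 5: backref(off=4, len=3). Copied 'FCF' from pos 0. Output: "FCFFFCF"
Token 6: literal('L'). Output: "FCFFFCFL"
Token 7: backref(off=1, len=1). Copied 'L' from pos 7. Output: "FCFFFCFLL"
Token 8: backref(off=1, len=1). Copied 'L' from pos 8. Output: "FCFFFCFLLL"
Token 9: backref(off=7, len=4). Copied 'FFCF' from pos 3. Output: "FCFFFCFLLLFFCF"
Token 10: literal('R'). Output: "FCFFFCFLLLFFCFR"

Answer: FCFFFCFLLLFFCFR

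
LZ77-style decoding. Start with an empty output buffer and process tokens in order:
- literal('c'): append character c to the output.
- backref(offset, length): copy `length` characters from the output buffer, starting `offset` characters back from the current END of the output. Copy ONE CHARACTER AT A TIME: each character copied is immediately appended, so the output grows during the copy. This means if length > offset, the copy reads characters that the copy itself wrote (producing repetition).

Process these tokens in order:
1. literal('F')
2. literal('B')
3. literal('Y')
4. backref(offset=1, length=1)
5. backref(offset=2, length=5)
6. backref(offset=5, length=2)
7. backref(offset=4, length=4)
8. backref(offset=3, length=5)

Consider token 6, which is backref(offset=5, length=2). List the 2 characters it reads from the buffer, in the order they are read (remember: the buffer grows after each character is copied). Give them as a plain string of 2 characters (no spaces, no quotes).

Token 1: literal('F'). Output: "F"
Token 2: literal('B'). Output: "FB"
Token 3: literal('Y'). Output: "FBY"
Token 4: backref(off=1, len=1). Copied 'Y' from pos 2. Output: "FBYY"
Token 5: backref(off=2, len=5) (overlapping!). Copied 'YYYYY' from pos 2. Output: "FBYYYYYYY"
Token 6: backref(off=5, len=2). Buffer before: "FBYYYYYYY" (len 9)
  byte 1: read out[4]='Y', append. Buffer now: "FBYYYYYYYY"
  byte 2: read out[5]='Y', append. Buffer now: "FBYYYYYYYYY"

Answer: YY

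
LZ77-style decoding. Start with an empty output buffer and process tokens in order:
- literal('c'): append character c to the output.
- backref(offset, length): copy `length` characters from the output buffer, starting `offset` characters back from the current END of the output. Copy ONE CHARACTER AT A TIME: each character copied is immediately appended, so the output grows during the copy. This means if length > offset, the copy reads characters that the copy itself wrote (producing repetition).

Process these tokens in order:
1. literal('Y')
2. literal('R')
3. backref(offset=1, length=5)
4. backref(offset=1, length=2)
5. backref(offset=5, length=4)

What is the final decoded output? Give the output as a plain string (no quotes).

Token 1: literal('Y'). Output: "Y"
Token 2: literal('R'). Output: "YR"
Token 3: backref(off=1, len=5) (overlapping!). Copied 'RRRRR' from pos 1. Output: "YRRRRRR"
Token 4: backref(off=1, len=2) (overlapping!). Copied 'RR' from pos 6. Output: "YRRRRRRRR"
Token 5: backref(off=5, len=4). Copied 'RRRR' from pos 4. Output: "YRRRRRRRRRRRR"

Answer: YRRRRRRRRRRRR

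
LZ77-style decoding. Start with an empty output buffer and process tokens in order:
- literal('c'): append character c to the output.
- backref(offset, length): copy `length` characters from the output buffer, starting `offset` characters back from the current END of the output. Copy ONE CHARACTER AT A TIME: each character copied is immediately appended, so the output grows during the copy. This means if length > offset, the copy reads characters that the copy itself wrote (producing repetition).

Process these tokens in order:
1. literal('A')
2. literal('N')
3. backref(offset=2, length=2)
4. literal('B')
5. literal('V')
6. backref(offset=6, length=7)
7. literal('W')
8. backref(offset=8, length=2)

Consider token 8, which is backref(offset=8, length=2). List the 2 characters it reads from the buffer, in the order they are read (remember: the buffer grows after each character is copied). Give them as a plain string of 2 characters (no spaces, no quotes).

Token 1: literal('A'). Output: "A"
Token 2: literal('N'). Output: "AN"
Token 3: backref(off=2, len=2). Copied 'AN' from pos 0. Output: "ANAN"
Token 4: literal('B'). Output: "ANANB"
Token 5: literal('V'). Output: "ANANBV"
Token 6: backref(off=6, len=7) (overlapping!). Copied 'ANANBVA' from pos 0. Output: "ANANBVANANBVA"
Token 7: literal('W'). Output: "ANANBVANANBVAW"
Token 8: backref(off=8, len=2). Buffer before: "ANANBVANANBVAW" (len 14)
  byte 1: read out[6]='A', append. Buffer now: "ANANBVANANBVAWA"
  byte 2: read out[7]='N', append. Buffer now: "ANANBVANANBVAWAN"

Answer: AN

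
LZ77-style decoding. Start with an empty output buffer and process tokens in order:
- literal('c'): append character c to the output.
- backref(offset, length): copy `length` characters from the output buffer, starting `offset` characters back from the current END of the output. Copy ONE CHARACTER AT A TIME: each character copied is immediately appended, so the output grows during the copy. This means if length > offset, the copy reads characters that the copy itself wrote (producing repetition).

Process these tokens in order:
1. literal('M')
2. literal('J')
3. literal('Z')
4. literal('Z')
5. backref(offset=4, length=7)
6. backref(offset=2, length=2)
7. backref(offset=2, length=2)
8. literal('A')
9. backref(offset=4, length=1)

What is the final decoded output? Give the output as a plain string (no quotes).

Token 1: literal('M'). Output: "M"
Token 2: literal('J'). Output: "MJ"
Token 3: literal('Z'). Output: "MJZ"
Token 4: literal('Z'). Output: "MJZZ"
Token 5: backref(off=4, len=7) (overlapping!). Copied 'MJZZMJZ' from pos 0. Output: "MJZZMJZZMJZ"
Token 6: backref(off=2, len=2). Copied 'JZ' from pos 9. Output: "MJZZMJZZMJZJZ"
Token 7: backref(off=2, len=2). Copied 'JZ' from pos 11. Output: "MJZZMJZZMJZJZJZ"
Token 8: literal('A'). Output: "MJZZMJZZMJZJZJZA"
Token 9: backref(off=4, len=1). Copied 'Z' from pos 12. Output: "MJZZMJZZMJZJZJZAZ"

Answer: MJZZMJZZMJZJZJZAZ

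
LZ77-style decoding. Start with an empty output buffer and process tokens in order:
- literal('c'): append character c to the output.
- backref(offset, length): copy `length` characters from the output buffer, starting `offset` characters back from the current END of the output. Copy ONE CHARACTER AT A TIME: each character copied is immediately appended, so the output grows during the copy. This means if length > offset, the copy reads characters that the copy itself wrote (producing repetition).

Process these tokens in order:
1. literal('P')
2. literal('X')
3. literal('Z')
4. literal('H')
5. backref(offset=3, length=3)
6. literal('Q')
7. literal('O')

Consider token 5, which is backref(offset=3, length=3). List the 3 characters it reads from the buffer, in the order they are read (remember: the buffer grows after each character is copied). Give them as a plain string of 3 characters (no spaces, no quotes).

Answer: XZH

Derivation:
Token 1: literal('P'). Output: "P"
Token 2: literal('X'). Output: "PX"
Token 3: literal('Z'). Output: "PXZ"
Token 4: literal('H'). Output: "PXZH"
Token 5: backref(off=3, len=3). Buffer before: "PXZH" (len 4)
  byte 1: read out[1]='X', append. Buffer now: "PXZHX"
  byte 2: read out[2]='Z', append. Buffer now: "PXZHXZ"
  byte 3: read out[3]='H', append. Buffer now: "PXZHXZH"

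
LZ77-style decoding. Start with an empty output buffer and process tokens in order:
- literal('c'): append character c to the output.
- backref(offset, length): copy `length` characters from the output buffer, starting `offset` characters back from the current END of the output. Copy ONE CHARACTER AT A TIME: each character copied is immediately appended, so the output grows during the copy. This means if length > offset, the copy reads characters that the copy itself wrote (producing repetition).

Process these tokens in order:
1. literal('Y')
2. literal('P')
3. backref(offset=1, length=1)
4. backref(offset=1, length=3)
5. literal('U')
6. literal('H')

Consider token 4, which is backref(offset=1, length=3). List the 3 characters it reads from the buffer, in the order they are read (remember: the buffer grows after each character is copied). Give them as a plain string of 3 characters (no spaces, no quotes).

Token 1: literal('Y'). Output: "Y"
Token 2: literal('P'). Output: "YP"
Token 3: backref(off=1, len=1). Copied 'P' from pos 1. Output: "YPP"
Token 4: backref(off=1, len=3). Buffer before: "YPP" (len 3)
  byte 1: read out[2]='P', append. Buffer now: "YPPP"
  byte 2: read out[3]='P', append. Buffer now: "YPPPP"
  byte 3: read out[4]='P', append. Buffer now: "YPPPPP"

Answer: PPP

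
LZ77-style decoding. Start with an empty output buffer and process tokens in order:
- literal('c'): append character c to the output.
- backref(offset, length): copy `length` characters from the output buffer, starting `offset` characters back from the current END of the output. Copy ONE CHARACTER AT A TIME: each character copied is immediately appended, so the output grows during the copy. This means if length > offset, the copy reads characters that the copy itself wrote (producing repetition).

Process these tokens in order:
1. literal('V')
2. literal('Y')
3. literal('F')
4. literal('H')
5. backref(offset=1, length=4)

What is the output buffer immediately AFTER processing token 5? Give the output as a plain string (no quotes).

Token 1: literal('V'). Output: "V"
Token 2: literal('Y'). Output: "VY"
Token 3: literal('F'). Output: "VYF"
Token 4: literal('H'). Output: "VYFH"
Token 5: backref(off=1, len=4) (overlapping!). Copied 'HHHH' from pos 3. Output: "VYFHHHHH"

Answer: VYFHHHHH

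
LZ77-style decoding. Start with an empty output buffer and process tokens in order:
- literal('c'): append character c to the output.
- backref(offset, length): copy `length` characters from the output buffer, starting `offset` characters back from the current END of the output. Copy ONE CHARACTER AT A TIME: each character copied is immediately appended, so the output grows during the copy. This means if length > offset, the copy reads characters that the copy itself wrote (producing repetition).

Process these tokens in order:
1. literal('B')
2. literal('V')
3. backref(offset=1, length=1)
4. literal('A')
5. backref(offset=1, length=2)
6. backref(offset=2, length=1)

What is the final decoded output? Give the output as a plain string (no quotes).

Answer: BVVAAAA

Derivation:
Token 1: literal('B'). Output: "B"
Token 2: literal('V'). Output: "BV"
Token 3: backref(off=1, len=1). Copied 'V' from pos 1. Output: "BVV"
Token 4: literal('A'). Output: "BVVA"
Token 5: backref(off=1, len=2) (overlapping!). Copied 'AA' from pos 3. Output: "BVVAAA"
Token 6: backref(off=2, len=1). Copied 'A' from pos 4. Output: "BVVAAAA"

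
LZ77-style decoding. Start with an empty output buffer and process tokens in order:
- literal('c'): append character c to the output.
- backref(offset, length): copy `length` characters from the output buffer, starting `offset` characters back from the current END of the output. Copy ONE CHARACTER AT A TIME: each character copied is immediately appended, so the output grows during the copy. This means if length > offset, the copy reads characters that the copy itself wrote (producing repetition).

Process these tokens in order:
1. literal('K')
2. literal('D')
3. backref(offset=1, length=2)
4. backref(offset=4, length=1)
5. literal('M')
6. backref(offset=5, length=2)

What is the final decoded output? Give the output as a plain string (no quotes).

Token 1: literal('K'). Output: "K"
Token 2: literal('D'). Output: "KD"
Token 3: backref(off=1, len=2) (overlapping!). Copied 'DD' from pos 1. Output: "KDDD"
Token 4: backref(off=4, len=1). Copied 'K' from pos 0. Output: "KDDDK"
Token 5: literal('M'). Output: "KDDDKM"
Token 6: backref(off=5, len=2). Copied 'DD' from pos 1. Output: "KDDDKMDD"

Answer: KDDDKMDD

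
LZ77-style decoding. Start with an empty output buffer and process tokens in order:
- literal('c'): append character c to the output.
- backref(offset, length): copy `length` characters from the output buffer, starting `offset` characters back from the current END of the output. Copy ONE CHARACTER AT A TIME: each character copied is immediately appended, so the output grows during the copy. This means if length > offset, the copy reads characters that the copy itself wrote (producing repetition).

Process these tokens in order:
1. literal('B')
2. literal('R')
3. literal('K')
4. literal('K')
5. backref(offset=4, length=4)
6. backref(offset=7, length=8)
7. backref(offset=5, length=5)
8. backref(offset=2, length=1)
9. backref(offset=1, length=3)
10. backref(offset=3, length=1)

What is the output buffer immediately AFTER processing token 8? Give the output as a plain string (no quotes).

Token 1: literal('B'). Output: "B"
Token 2: literal('R'). Output: "BR"
Token 3: literal('K'). Output: "BRK"
Token 4: literal('K'). Output: "BRKK"
Token 5: backref(off=4, len=4). Copied 'BRKK' from pos 0. Output: "BRKKBRKK"
Token 6: backref(off=7, len=8) (overlapping!). Copied 'RKKBRKKR' from pos 1. Output: "BRKKBRKKRKKBRKKR"
Token 7: backref(off=5, len=5). Copied 'BRKKR' from pos 11. Output: "BRKKBRKKRKKBRKKRBRKKR"
Token 8: backref(off=2, len=1). Copied 'K' from pos 19. Output: "BRKKBRKKRKKBRKKRBRKKRK"

Answer: BRKKBRKKRKKBRKKRBRKKRK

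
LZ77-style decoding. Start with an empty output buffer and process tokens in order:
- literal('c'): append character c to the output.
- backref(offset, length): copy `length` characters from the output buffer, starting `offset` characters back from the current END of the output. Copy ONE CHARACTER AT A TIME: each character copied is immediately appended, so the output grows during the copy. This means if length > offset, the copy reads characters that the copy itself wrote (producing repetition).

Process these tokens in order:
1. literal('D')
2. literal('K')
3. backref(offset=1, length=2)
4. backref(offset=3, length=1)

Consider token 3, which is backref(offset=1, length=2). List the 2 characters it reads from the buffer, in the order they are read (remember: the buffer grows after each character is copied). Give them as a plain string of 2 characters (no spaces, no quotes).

Token 1: literal('D'). Output: "D"
Token 2: literal('K'). Output: "DK"
Token 3: backref(off=1, len=2). Buffer before: "DK" (len 2)
  byte 1: read out[1]='K', append. Buffer now: "DKK"
  byte 2: read out[2]='K', append. Buffer now: "DKKK"

Answer: KK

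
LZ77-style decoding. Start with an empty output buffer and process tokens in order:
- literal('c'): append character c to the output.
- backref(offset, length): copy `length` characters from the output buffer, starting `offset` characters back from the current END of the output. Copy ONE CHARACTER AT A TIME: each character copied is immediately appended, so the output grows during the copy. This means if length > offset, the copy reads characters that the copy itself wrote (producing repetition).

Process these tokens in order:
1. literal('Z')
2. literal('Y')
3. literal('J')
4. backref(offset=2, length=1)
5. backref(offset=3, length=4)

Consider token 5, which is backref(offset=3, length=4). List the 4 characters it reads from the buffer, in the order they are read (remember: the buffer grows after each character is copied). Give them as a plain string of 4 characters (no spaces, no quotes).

Answer: YJYY

Derivation:
Token 1: literal('Z'). Output: "Z"
Token 2: literal('Y'). Output: "ZY"
Token 3: literal('J'). Output: "ZYJ"
Token 4: backref(off=2, len=1). Copied 'Y' from pos 1. Output: "ZYJY"
Token 5: backref(off=3, len=4). Buffer before: "ZYJY" (len 4)
  byte 1: read out[1]='Y', append. Buffer now: "ZYJYY"
  byte 2: read out[2]='J', append. Buffer now: "ZYJYYJ"
  byte 3: read out[3]='Y', append. Buffer now: "ZYJYYJY"
  byte 4: read out[4]='Y', append. Buffer now: "ZYJYYJYY"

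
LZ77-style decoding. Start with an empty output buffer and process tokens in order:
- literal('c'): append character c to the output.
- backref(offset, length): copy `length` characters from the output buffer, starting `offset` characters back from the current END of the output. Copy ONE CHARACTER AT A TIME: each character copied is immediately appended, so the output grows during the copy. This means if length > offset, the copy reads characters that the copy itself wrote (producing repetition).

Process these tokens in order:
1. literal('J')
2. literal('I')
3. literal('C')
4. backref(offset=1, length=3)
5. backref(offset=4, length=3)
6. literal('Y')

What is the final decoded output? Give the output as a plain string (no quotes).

Answer: JICCCCCCCY

Derivation:
Token 1: literal('J'). Output: "J"
Token 2: literal('I'). Output: "JI"
Token 3: literal('C'). Output: "JIC"
Token 4: backref(off=1, len=3) (overlapping!). Copied 'CCC' from pos 2. Output: "JICCCC"
Token 5: backref(off=4, len=3). Copied 'CCC' from pos 2. Output: "JICCCCCCC"
Token 6: literal('Y'). Output: "JICCCCCCCY"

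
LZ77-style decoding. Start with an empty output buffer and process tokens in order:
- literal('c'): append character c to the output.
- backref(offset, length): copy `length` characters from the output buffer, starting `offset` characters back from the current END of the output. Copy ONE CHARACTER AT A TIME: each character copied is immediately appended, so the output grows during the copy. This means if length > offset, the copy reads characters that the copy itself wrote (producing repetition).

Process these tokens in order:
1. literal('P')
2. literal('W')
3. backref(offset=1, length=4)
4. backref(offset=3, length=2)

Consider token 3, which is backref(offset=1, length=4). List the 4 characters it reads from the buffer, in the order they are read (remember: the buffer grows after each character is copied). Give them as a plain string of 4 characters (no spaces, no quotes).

Token 1: literal('P'). Output: "P"
Token 2: literal('W'). Output: "PW"
Token 3: backref(off=1, len=4). Buffer before: "PW" (len 2)
  byte 1: read out[1]='W', append. Buffer now: "PWW"
  byte 2: read out[2]='W', append. Buffer now: "PWWW"
  byte 3: read out[3]='W', append. Buffer now: "PWWWW"
  byte 4: read out[4]='W', append. Buffer now: "PWWWWW"

Answer: WWWW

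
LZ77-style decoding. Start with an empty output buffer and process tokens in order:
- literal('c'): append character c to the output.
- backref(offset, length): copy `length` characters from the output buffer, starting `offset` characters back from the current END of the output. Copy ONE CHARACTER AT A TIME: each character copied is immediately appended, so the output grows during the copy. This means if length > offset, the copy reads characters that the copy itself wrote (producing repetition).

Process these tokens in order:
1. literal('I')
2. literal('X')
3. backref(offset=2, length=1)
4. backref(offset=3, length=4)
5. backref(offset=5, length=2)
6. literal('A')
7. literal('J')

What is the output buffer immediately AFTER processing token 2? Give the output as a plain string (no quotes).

Token 1: literal('I'). Output: "I"
Token 2: literal('X'). Output: "IX"

Answer: IX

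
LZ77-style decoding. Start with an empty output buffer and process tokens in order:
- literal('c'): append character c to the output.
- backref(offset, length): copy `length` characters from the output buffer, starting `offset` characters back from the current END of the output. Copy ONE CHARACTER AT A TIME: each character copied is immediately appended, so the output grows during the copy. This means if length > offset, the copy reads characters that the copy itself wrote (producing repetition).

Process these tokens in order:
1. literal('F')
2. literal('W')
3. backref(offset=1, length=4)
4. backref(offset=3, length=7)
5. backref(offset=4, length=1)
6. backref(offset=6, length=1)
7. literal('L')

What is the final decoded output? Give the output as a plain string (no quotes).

Token 1: literal('F'). Output: "F"
Token 2: literal('W'). Output: "FW"
Token 3: backref(off=1, len=4) (overlapping!). Copied 'WWWW' from pos 1. Output: "FWWWWW"
Token 4: backref(off=3, len=7) (overlapping!). Copied 'WWWWWWW' from pos 3. Output: "FWWWWWWWWWWWW"
Token 5: backref(off=4, len=1). Copied 'W' from pos 9. Output: "FWWWWWWWWWWWWW"
Token 6: backref(off=6, len=1). Copied 'W' from pos 8. Output: "FWWWWWWWWWWWWWW"
Token 7: literal('L'). Output: "FWWWWWWWWWWWWWWL"

Answer: FWWWWWWWWWWWWWWL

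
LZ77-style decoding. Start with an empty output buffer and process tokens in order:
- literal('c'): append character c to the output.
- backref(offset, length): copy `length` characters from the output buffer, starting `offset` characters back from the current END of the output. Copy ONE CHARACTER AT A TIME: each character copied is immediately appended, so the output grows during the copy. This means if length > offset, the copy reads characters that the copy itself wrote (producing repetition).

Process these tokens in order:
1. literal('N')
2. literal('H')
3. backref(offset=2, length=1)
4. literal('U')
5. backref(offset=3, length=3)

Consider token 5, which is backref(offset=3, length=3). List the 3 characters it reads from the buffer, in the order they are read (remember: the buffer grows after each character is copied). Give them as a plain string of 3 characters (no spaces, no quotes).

Answer: HNU

Derivation:
Token 1: literal('N'). Output: "N"
Token 2: literal('H'). Output: "NH"
Token 3: backref(off=2, len=1). Copied 'N' from pos 0. Output: "NHN"
Token 4: literal('U'). Output: "NHNU"
Token 5: backref(off=3, len=3). Buffer before: "NHNU" (len 4)
  byte 1: read out[1]='H', append. Buffer now: "NHNUH"
  byte 2: read out[2]='N', append. Buffer now: "NHNUHN"
  byte 3: read out[3]='U', append. Buffer now: "NHNUHNU"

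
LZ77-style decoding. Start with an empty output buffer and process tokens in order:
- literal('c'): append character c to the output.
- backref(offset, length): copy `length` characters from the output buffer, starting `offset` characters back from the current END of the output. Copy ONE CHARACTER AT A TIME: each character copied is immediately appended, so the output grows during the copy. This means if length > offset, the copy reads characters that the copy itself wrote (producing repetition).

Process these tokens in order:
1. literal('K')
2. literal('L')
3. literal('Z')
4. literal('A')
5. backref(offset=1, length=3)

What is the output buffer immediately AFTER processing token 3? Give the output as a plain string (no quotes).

Answer: KLZ

Derivation:
Token 1: literal('K'). Output: "K"
Token 2: literal('L'). Output: "KL"
Token 3: literal('Z'). Output: "KLZ"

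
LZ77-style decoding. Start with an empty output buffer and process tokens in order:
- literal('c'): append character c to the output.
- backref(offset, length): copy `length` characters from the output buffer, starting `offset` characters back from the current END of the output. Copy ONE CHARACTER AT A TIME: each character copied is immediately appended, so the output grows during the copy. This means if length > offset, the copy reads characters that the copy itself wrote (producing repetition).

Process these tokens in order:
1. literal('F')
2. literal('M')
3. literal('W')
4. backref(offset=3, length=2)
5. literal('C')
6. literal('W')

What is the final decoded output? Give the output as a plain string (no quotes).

Answer: FMWFMCW

Derivation:
Token 1: literal('F'). Output: "F"
Token 2: literal('M'). Output: "FM"
Token 3: literal('W'). Output: "FMW"
Token 4: backref(off=3, len=2). Copied 'FM' from pos 0. Output: "FMWFM"
Token 5: literal('C'). Output: "FMWFMC"
Token 6: literal('W'). Output: "FMWFMCW"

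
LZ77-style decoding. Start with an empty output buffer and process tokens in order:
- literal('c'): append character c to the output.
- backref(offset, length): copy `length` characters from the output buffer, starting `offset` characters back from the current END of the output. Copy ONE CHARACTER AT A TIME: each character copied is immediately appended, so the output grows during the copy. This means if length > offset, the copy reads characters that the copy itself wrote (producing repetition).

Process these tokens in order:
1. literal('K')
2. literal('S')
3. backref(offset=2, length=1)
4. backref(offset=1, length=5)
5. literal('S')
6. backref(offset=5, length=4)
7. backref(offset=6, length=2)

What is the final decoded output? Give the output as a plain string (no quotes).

Answer: KSKKKKKKSKKKKKS

Derivation:
Token 1: literal('K'). Output: "K"
Token 2: literal('S'). Output: "KS"
Token 3: backref(off=2, len=1). Copied 'K' from pos 0. Output: "KSK"
Token 4: backref(off=1, len=5) (overlapping!). Copied 'KKKKK' from pos 2. Output: "KSKKKKKK"
Token 5: literal('S'). Output: "KSKKKKKKS"
Token 6: backref(off=5, len=4). Copied 'KKKK' from pos 4. Output: "KSKKKKKKSKKKK"
Token 7: backref(off=6, len=2). Copied 'KS' from pos 7. Output: "KSKKKKKKSKKKKKS"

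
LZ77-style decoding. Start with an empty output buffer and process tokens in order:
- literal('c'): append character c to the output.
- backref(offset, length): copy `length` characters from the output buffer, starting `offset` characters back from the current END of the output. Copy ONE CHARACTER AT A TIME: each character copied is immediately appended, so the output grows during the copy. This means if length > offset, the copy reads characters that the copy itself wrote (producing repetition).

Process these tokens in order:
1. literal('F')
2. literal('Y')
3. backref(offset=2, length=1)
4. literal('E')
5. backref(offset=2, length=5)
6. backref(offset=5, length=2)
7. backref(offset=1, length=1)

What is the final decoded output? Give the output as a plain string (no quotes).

Answer: FYFEFEFEFFEE

Derivation:
Token 1: literal('F'). Output: "F"
Token 2: literal('Y'). Output: "FY"
Token 3: backref(off=2, len=1). Copied 'F' from pos 0. Output: "FYF"
Token 4: literal('E'). Output: "FYFE"
Token 5: backref(off=2, len=5) (overlapping!). Copied 'FEFEF' from pos 2. Output: "FYFEFEFEF"
Token 6: backref(off=5, len=2). Copied 'FE' from pos 4. Output: "FYFEFEFEFFE"
Token 7: backref(off=1, len=1). Copied 'E' from pos 10. Output: "FYFEFEFEFFEE"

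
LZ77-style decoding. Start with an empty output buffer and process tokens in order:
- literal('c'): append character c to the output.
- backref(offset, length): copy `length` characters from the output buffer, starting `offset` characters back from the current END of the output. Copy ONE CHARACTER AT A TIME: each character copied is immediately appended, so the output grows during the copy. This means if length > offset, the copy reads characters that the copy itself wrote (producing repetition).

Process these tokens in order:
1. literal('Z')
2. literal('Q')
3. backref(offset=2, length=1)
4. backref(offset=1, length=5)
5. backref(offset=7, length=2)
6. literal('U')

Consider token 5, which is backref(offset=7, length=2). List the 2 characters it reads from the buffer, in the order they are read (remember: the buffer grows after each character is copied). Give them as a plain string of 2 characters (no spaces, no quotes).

Token 1: literal('Z'). Output: "Z"
Token 2: literal('Q'). Output: "ZQ"
Token 3: backref(off=2, len=1). Copied 'Z' from pos 0. Output: "ZQZ"
Token 4: backref(off=1, len=5) (overlapping!). Copied 'ZZZZZ' from pos 2. Output: "ZQZZZZZZ"
Token 5: backref(off=7, len=2). Buffer before: "ZQZZZZZZ" (len 8)
  byte 1: read out[1]='Q', append. Buffer now: "ZQZZZZZZQ"
  byte 2: read out[2]='Z', append. Buffer now: "ZQZZZZZZQZ"

Answer: QZ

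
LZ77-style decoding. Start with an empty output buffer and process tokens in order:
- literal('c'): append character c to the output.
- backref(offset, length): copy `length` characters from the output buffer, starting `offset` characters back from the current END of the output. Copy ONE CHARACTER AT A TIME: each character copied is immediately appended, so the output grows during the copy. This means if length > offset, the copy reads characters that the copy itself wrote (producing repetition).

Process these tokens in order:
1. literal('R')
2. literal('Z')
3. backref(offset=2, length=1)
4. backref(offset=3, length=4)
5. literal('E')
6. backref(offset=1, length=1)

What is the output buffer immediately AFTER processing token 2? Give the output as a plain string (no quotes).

Token 1: literal('R'). Output: "R"
Token 2: literal('Z'). Output: "RZ"

Answer: RZ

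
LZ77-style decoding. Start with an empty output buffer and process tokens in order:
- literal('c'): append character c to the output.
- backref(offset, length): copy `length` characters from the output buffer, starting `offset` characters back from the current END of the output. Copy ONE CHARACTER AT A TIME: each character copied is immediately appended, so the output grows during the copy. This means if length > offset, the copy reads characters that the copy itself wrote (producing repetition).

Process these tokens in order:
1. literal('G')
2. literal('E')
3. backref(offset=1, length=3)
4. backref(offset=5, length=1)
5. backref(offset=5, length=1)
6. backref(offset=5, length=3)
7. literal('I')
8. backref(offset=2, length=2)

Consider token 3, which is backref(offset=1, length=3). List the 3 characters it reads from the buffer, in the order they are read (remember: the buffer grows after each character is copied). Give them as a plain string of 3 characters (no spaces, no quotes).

Answer: EEE

Derivation:
Token 1: literal('G'). Output: "G"
Token 2: literal('E'). Output: "GE"
Token 3: backref(off=1, len=3). Buffer before: "GE" (len 2)
  byte 1: read out[1]='E', append. Buffer now: "GEE"
  byte 2: read out[2]='E', append. Buffer now: "GEEE"
  byte 3: read out[3]='E', append. Buffer now: "GEEEE"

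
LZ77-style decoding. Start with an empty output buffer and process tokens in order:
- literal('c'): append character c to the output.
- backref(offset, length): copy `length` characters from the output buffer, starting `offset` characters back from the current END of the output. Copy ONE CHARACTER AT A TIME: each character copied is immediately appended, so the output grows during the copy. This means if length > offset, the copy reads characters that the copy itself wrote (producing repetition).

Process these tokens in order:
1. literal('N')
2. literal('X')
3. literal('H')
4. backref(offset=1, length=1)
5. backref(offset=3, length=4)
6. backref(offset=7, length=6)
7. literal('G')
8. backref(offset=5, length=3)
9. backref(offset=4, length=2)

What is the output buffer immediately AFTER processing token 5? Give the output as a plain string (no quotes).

Token 1: literal('N'). Output: "N"
Token 2: literal('X'). Output: "NX"
Token 3: literal('H'). Output: "NXH"
Token 4: backref(off=1, len=1). Copied 'H' from pos 2. Output: "NXHH"
Token 5: backref(off=3, len=4) (overlapping!). Copied 'XHHX' from pos 1. Output: "NXHHXHHX"

Answer: NXHHXHHX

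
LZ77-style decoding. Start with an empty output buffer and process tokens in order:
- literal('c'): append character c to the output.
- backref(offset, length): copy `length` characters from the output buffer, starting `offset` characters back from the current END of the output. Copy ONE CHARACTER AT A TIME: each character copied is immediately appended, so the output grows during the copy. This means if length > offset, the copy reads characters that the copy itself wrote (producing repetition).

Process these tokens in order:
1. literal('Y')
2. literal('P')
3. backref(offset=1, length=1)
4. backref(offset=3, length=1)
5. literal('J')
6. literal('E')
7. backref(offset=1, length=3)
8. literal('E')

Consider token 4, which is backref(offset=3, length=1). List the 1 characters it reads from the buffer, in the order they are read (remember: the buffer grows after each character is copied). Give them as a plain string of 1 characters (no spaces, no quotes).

Token 1: literal('Y'). Output: "Y"
Token 2: literal('P'). Output: "YP"
Token 3: backref(off=1, len=1). Copied 'P' from pos 1. Output: "YPP"
Token 4: backref(off=3, len=1). Buffer before: "YPP" (len 3)
  byte 1: read out[0]='Y', append. Buffer now: "YPPY"

Answer: Y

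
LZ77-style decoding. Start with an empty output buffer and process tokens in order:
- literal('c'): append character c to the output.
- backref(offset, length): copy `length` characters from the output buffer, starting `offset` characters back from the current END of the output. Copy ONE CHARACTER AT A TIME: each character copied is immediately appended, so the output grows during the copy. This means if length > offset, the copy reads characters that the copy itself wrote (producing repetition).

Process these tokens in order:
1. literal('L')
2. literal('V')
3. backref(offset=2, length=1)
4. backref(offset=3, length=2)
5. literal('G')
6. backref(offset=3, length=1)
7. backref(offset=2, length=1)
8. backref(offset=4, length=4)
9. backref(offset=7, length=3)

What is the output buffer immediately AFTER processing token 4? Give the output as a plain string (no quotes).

Answer: LVLLV

Derivation:
Token 1: literal('L'). Output: "L"
Token 2: literal('V'). Output: "LV"
Token 3: backref(off=2, len=1). Copied 'L' from pos 0. Output: "LVL"
Token 4: backref(off=3, len=2). Copied 'LV' from pos 0. Output: "LVLLV"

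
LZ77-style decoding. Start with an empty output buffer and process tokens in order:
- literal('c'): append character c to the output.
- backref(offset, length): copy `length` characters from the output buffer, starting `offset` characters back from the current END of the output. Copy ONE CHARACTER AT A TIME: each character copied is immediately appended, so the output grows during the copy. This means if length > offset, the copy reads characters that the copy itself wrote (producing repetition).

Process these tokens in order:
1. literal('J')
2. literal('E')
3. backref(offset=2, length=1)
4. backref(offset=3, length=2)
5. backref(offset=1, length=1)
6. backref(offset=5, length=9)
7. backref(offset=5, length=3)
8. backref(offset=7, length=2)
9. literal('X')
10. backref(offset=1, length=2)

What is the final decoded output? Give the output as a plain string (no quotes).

Answer: JEJJEEEJJEEEJJEEEJEJXXX

Derivation:
Token 1: literal('J'). Output: "J"
Token 2: literal('E'). Output: "JE"
Token 3: backref(off=2, len=1). Copied 'J' from pos 0. Output: "JEJ"
Token 4: backref(off=3, len=2). Copied 'JE' from pos 0. Output: "JEJJE"
Token 5: backref(off=1, len=1). Copied 'E' from pos 4. Output: "JEJJEE"
Token 6: backref(off=5, len=9) (overlapping!). Copied 'EJJEEEJJE' from pos 1. Output: "JEJJEEEJJEEEJJE"
Token 7: backref(off=5, len=3). Copied 'EEJ' from pos 10. Output: "JEJJEEEJJEEEJJEEEJ"
Token 8: backref(off=7, len=2). Copied 'EJ' from pos 11. Output: "JEJJEEEJJEEEJJEEEJEJ"
Token 9: literal('X'). Output: "JEJJEEEJJEEEJJEEEJEJX"
Token 10: backref(off=1, len=2) (overlapping!). Copied 'XX' from pos 20. Output: "JEJJEEEJJEEEJJEEEJEJXXX"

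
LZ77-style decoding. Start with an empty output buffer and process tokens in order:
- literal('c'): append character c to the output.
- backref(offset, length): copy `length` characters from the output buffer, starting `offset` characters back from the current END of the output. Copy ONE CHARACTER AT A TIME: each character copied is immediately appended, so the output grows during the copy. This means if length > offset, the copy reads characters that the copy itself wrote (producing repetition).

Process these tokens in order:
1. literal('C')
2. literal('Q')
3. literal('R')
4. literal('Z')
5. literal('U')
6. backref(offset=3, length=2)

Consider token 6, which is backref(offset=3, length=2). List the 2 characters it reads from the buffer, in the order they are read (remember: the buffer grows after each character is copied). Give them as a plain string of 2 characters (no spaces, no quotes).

Token 1: literal('C'). Output: "C"
Token 2: literal('Q'). Output: "CQ"
Token 3: literal('R'). Output: "CQR"
Token 4: literal('Z'). Output: "CQRZ"
Token 5: literal('U'). Output: "CQRZU"
Token 6: backref(off=3, len=2). Buffer before: "CQRZU" (len 5)
  byte 1: read out[2]='R', append. Buffer now: "CQRZUR"
  byte 2: read out[3]='Z', append. Buffer now: "CQRZURZ"

Answer: RZ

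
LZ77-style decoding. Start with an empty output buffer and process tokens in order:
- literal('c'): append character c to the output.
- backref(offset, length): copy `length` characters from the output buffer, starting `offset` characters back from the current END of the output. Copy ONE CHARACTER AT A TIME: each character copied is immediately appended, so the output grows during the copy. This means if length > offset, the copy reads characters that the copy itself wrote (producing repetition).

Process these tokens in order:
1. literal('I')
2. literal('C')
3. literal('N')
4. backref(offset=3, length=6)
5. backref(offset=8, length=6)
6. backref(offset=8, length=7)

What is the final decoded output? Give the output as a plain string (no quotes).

Token 1: literal('I'). Output: "I"
Token 2: literal('C'). Output: "IC"
Token 3: literal('N'). Output: "ICN"
Token 4: backref(off=3, len=6) (overlapping!). Copied 'ICNICN' from pos 0. Output: "ICNICNICN"
Token 5: backref(off=8, len=6). Copied 'CNICNI' from pos 1. Output: "ICNICNICNCNICNI"
Token 6: backref(off=8, len=7). Copied 'CNCNICN' from pos 7. Output: "ICNICNICNCNICNICNCNICN"

Answer: ICNICNICNCNICNICNCNICN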